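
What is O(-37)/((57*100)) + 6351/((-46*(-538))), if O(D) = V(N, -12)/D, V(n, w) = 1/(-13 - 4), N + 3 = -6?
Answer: 2846283131/11091125550 ≈ 0.25663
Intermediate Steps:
N = -9 (N = -3 - 6 = -9)
V(n, w) = -1/17 (V(n, w) = 1/(-17) = -1/17)
O(D) = -1/(17*D)
O(-37)/((57*100)) + 6351/((-46*(-538))) = (-1/17/(-37))/((57*100)) + 6351/((-46*(-538))) = -1/17*(-1/37)/5700 + 6351/24748 = (1/629)*(1/5700) + 6351*(1/24748) = 1/3585300 + 6351/24748 = 2846283131/11091125550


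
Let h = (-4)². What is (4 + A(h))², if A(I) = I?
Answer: 400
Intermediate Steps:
h = 16
(4 + A(h))² = (4 + 16)² = 20² = 400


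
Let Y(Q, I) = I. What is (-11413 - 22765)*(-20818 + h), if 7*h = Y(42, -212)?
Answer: 4987868964/7 ≈ 7.1255e+8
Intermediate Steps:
h = -212/7 (h = (⅐)*(-212) = -212/7 ≈ -30.286)
(-11413 - 22765)*(-20818 + h) = (-11413 - 22765)*(-20818 - 212/7) = -34178*(-145938/7) = 4987868964/7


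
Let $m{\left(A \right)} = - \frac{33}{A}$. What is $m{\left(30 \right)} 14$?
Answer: $- \frac{77}{5} \approx -15.4$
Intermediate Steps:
$m{\left(30 \right)} 14 = - \frac{33}{30} \cdot 14 = \left(-33\right) \frac{1}{30} \cdot 14 = \left(- \frac{11}{10}\right) 14 = - \frac{77}{5}$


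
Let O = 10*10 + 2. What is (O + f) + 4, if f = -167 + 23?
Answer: -38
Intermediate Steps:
f = -144
O = 102 (O = 100 + 2 = 102)
(O + f) + 4 = (102 - 144) + 4 = -42 + 4 = -38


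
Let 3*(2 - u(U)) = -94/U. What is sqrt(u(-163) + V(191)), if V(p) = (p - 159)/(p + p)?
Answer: 2*sqrt(4125153633)/93399 ≈ 1.3753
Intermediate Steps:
V(p) = (-159 + p)/(2*p) (V(p) = (-159 + p)/((2*p)) = (-159 + p)*(1/(2*p)) = (-159 + p)/(2*p))
u(U) = 2 + 94/(3*U) (u(U) = 2 - (-94)/(3*U) = 2 + 94/(3*U))
sqrt(u(-163) + V(191)) = sqrt((2 + (94/3)/(-163)) + (1/2)*(-159 + 191)/191) = sqrt((2 + (94/3)*(-1/163)) + (1/2)*(1/191)*32) = sqrt((2 - 94/489) + 16/191) = sqrt(884/489 + 16/191) = sqrt(176668/93399) = 2*sqrt(4125153633)/93399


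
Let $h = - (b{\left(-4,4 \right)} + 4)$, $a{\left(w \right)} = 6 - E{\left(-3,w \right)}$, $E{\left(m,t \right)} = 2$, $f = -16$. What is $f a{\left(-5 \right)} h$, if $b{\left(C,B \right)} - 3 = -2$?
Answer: $320$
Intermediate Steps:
$b{\left(C,B \right)} = 1$ ($b{\left(C,B \right)} = 3 - 2 = 1$)
$a{\left(w \right)} = 4$ ($a{\left(w \right)} = 6 - 2 = 4$)
$h = -5$ ($h = - (1 + 4) = \left(-1\right) 5 = -5$)
$f a{\left(-5 \right)} h = \left(-16\right) 4 \left(-5\right) = \left(-64\right) \left(-5\right) = 320$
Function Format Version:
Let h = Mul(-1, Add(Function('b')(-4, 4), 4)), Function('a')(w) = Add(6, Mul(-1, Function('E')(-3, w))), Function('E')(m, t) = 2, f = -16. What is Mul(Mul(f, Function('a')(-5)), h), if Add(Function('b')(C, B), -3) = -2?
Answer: 320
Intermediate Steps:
Function('b')(C, B) = 1 (Function('b')(C, B) = Add(3, -2) = 1)
Function('a')(w) = 4 (Function('a')(w) = Add(6, Mul(-1, 2)) = Add(6, -2) = 4)
h = -5 (h = Mul(-1, Add(1, 4)) = Mul(-1, 5) = -5)
Mul(Mul(f, Function('a')(-5)), h) = Mul(Mul(-16, 4), -5) = Mul(-64, -5) = 320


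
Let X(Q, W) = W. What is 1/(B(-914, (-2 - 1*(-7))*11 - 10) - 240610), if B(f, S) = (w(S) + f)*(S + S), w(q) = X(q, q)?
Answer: -1/318820 ≈ -3.1366e-6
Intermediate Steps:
w(q) = q
B(f, S) = 2*S*(S + f) (B(f, S) = (S + f)*(S + S) = (S + f)*(2*S) = 2*S*(S + f))
1/(B(-914, (-2 - 1*(-7))*11 - 10) - 240610) = 1/(2*((-2 - 1*(-7))*11 - 10)*(((-2 - 1*(-7))*11 - 10) - 914) - 240610) = 1/(2*((-2 + 7)*11 - 10)*(((-2 + 7)*11 - 10) - 914) - 240610) = 1/(2*(5*11 - 10)*((5*11 - 10) - 914) - 240610) = 1/(2*(55 - 10)*((55 - 10) - 914) - 240610) = 1/(2*45*(45 - 914) - 240610) = 1/(2*45*(-869) - 240610) = 1/(-78210 - 240610) = 1/(-318820) = -1/318820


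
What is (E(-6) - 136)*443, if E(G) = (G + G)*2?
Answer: -70880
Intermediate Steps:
E(G) = 4*G (E(G) = (2*G)*2 = 4*G)
(E(-6) - 136)*443 = (4*(-6) - 136)*443 = (-24 - 136)*443 = -160*443 = -70880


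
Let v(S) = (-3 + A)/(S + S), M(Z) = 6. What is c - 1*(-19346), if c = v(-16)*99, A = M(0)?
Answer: 618775/32 ≈ 19337.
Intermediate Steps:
A = 6
v(S) = 3/(2*S) (v(S) = (-3 + 6)/(S + S) = 3/((2*S)) = 3*(1/(2*S)) = 3/(2*S))
c = -297/32 (c = ((3/2)/(-16))*99 = ((3/2)*(-1/16))*99 = -3/32*99 = -297/32 ≈ -9.2813)
c - 1*(-19346) = -297/32 - 1*(-19346) = -297/32 + 19346 = 618775/32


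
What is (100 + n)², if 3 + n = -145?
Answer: 2304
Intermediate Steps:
n = -148 (n = -3 - 145 = -148)
(100 + n)² = (100 - 148)² = (-48)² = 2304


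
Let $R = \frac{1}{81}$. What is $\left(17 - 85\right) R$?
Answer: $- \frac{68}{81} \approx -0.83951$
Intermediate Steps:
$R = \frac{1}{81} \approx 0.012346$
$\left(17 - 85\right) R = \left(17 - 85\right) \frac{1}{81} = \left(-68\right) \frac{1}{81} = - \frac{68}{81}$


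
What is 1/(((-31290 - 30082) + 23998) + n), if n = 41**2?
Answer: -1/35693 ≈ -2.8017e-5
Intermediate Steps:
n = 1681
1/(((-31290 - 30082) + 23998) + n) = 1/(((-31290 - 30082) + 23998) + 1681) = 1/((-61372 + 23998) + 1681) = 1/(-37374 + 1681) = 1/(-35693) = -1/35693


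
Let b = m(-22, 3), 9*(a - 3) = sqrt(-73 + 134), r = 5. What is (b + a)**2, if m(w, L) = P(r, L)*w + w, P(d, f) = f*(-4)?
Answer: (2205 + sqrt(61))**2/81 ≈ 60451.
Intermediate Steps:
P(d, f) = -4*f
m(w, L) = w - 4*L*w (m(w, L) = (-4*L)*w + w = -4*L*w + w = w - 4*L*w)
a = 3 + sqrt(61)/9 (a = 3 + sqrt(-73 + 134)/9 = 3 + sqrt(61)/9 ≈ 3.8678)
b = 242 (b = -22*(1 - 4*3) = -22*(1 - 12) = -22*(-11) = 242)
(b + a)**2 = (242 + (3 + sqrt(61)/9))**2 = (245 + sqrt(61)/9)**2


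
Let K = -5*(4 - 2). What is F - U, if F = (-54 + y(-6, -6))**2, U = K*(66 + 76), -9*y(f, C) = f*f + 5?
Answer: 392749/81 ≈ 4848.8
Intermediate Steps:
K = -10 (K = -5*2 = -10)
y(f, C) = -5/9 - f**2/9 (y(f, C) = -(f*f + 5)/9 = -(f**2 + 5)/9 = -(5 + f**2)/9 = -5/9 - f**2/9)
U = -1420 (U = -10*(66 + 76) = -10*142 = -1420)
F = 277729/81 (F = (-54 + (-5/9 - 1/9*(-6)**2))**2 = (-54 + (-5/9 - 1/9*36))**2 = (-54 + (-5/9 - 4))**2 = (-54 - 41/9)**2 = (-527/9)**2 = 277729/81 ≈ 3428.8)
F - U = 277729/81 - 1*(-1420) = 277729/81 + 1420 = 392749/81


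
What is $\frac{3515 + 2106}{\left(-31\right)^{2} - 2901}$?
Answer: $- \frac{5621}{1940} \approx -2.8974$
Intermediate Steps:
$\frac{3515 + 2106}{\left(-31\right)^{2} - 2901} = \frac{5621}{961 - 2901} = \frac{5621}{-1940} = 5621 \left(- \frac{1}{1940}\right) = - \frac{5621}{1940}$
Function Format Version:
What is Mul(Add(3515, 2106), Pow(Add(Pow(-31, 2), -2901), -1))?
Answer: Rational(-5621, 1940) ≈ -2.8974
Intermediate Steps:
Mul(Add(3515, 2106), Pow(Add(Pow(-31, 2), -2901), -1)) = Mul(5621, Pow(Add(961, -2901), -1)) = Mul(5621, Pow(-1940, -1)) = Mul(5621, Rational(-1, 1940)) = Rational(-5621, 1940)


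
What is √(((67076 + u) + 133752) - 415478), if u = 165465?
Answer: 3*I*√5465 ≈ 221.78*I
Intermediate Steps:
√(((67076 + u) + 133752) - 415478) = √(((67076 + 165465) + 133752) - 415478) = √((232541 + 133752) - 415478) = √(366293 - 415478) = √(-49185) = 3*I*√5465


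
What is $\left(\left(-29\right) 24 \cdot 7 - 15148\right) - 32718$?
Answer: $-52738$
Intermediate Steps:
$\left(\left(-29\right) 24 \cdot 7 - 15148\right) - 32718 = \left(\left(-696\right) 7 - 15148\right) - 32718 = \left(-4872 - 15148\right) - 32718 = -20020 - 32718 = -52738$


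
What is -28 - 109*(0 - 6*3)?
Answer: 1934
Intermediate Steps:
-28 - 109*(0 - 6*3) = -28 - 109*(0 - 18) = -28 - 109*(-18) = -28 + 1962 = 1934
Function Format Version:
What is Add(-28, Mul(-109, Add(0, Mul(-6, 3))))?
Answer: 1934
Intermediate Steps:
Add(-28, Mul(-109, Add(0, Mul(-6, 3)))) = Add(-28, Mul(-109, Add(0, -18))) = Add(-28, Mul(-109, -18)) = Add(-28, 1962) = 1934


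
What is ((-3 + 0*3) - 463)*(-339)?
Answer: 157974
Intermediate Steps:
((-3 + 0*3) - 463)*(-339) = ((-3 + 0) - 463)*(-339) = (-3 - 463)*(-339) = -466*(-339) = 157974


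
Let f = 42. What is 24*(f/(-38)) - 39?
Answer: -1245/19 ≈ -65.526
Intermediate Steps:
24*(f/(-38)) - 39 = 24*(42/(-38)) - 39 = 24*(42*(-1/38)) - 39 = 24*(-21/19) - 39 = -504/19 - 39 = -1245/19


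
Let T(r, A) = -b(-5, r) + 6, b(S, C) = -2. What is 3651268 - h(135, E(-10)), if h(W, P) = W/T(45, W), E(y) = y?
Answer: 29210009/8 ≈ 3.6513e+6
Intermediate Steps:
T(r, A) = 8 (T(r, A) = -1*(-2) + 6 = 2 + 6 = 8)
h(W, P) = W/8
3651268 - h(135, E(-10)) = 3651268 - 135/8 = 29210009/8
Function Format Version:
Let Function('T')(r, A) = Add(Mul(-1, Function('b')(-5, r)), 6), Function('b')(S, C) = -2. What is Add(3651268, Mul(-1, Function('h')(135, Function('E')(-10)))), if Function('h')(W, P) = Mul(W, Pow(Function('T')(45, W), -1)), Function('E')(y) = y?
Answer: Rational(29210009, 8) ≈ 3.6513e+6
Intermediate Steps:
Function('T')(r, A) = 8 (Function('T')(r, A) = Add(Mul(-1, -2), 6) = Add(2, 6) = 8)
Function('h')(W, P) = Mul(Rational(1, 8), W) (Function('h')(W, P) = Mul(W, Pow(8, -1)) = Mul(W, Rational(1, 8)) = Mul(Rational(1, 8), W))
Add(3651268, Mul(-1, Function('h')(135, Function('E')(-10)))) = Add(3651268, Mul(-1, Mul(Rational(1, 8), 135))) = Add(3651268, Mul(-1, Rational(135, 8))) = Add(3651268, Rational(-135, 8)) = Rational(29210009, 8)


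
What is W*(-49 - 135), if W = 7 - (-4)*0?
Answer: -1288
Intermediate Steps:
W = 7 (W = 7 - 4*0 = 7 + 0 = 7)
W*(-49 - 135) = 7*(-49 - 135) = 7*(-184) = -1288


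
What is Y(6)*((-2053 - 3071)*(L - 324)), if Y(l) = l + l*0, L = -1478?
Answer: 55400688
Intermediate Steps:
Y(l) = l (Y(l) = l + 0 = l)
Y(6)*((-2053 - 3071)*(L - 324)) = 6*((-2053 - 3071)*(-1478 - 324)) = 6*(-5124*(-1802)) = 6*9233448 = 55400688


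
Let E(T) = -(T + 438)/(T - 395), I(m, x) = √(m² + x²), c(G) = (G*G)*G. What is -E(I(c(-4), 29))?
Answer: -25421/21584 - 119*√4937/21584 ≈ -1.5652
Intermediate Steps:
c(G) = G³ (c(G) = G²*G = G³)
E(T) = -(438 + T)/(-395 + T)
-E(I(c(-4), 29)) = -(-438 - √(((-4)³)² + 29²))/(-395 + √(((-4)³)² + 29²)) = -(-438 - √((-64)² + 841))/(-395 + √((-64)² + 841)) = -(-438 - √(4096 + 841))/(-395 + √(4096 + 841)) = -(-438 - √4937)/(-395 + √4937)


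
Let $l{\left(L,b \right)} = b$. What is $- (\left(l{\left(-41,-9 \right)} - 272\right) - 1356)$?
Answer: $1637$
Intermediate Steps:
$- (\left(l{\left(-41,-9 \right)} - 272\right) - 1356) = - (\left(-9 - 272\right) - 1356) = - (-281 - 1356) = \left(-1\right) \left(-1637\right) = 1637$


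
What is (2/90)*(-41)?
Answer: -41/45 ≈ -0.91111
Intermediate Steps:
(2/90)*(-41) = ((1/90)*2)*(-41) = (1/45)*(-41) = -41/45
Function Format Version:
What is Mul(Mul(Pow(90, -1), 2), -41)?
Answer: Rational(-41, 45) ≈ -0.91111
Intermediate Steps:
Mul(Mul(Pow(90, -1), 2), -41) = Mul(Mul(Rational(1, 90), 2), -41) = Mul(Rational(1, 45), -41) = Rational(-41, 45)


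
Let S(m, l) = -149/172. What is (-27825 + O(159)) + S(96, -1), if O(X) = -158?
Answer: -4813225/172 ≈ -27984.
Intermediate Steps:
S(m, l) = -149/172 (S(m, l) = -149*1/172 = -149/172)
(-27825 + O(159)) + S(96, -1) = (-27825 - 158) - 149/172 = -27983 - 149/172 = -4813225/172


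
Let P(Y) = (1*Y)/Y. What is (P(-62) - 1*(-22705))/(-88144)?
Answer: -11353/44072 ≈ -0.25760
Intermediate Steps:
P(Y) = 1 (P(Y) = Y/Y = 1)
(P(-62) - 1*(-22705))/(-88144) = (1 - 1*(-22705))/(-88144) = (1 + 22705)*(-1/88144) = 22706*(-1/88144) = -11353/44072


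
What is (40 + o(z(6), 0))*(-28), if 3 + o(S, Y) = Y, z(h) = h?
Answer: -1036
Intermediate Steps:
o(S, Y) = -3 + Y
(40 + o(z(6), 0))*(-28) = (40 + (-3 + 0))*(-28) = (40 - 3)*(-28) = 37*(-28) = -1036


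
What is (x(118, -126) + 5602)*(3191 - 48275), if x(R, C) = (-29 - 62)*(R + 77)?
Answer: 547455012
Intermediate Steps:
x(R, C) = -7007 - 91*R (x(R, C) = -91*(77 + R) = -7007 - 91*R)
(x(118, -126) + 5602)*(3191 - 48275) = ((-7007 - 91*118) + 5602)*(3191 - 48275) = ((-7007 - 10738) + 5602)*(-45084) = (-17745 + 5602)*(-45084) = -12143*(-45084) = 547455012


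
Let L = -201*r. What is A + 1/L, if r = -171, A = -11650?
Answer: -400422149/34371 ≈ -11650.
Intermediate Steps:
L = 34371 (L = -201*(-171) = 34371)
A + 1/L = -11650 + 1/34371 = -400422149/34371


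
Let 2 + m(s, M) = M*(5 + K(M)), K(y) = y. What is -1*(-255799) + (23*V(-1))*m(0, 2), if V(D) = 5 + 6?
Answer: 258835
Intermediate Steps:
V(D) = 11
m(s, M) = -2 + M*(5 + M)
-1*(-255799) + (23*V(-1))*m(0, 2) = -1*(-255799) + (23*11)*(-2 + 2**2 + 5*2) = 255799 + 253*(-2 + 4 + 10) = 255799 + 253*12 = 255799 + 3036 = 258835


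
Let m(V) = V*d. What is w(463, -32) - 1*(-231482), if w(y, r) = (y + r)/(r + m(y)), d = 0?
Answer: 7406993/32 ≈ 2.3147e+5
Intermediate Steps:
m(V) = 0 (m(V) = V*0 = 0)
w(y, r) = (r + y)/r (w(y, r) = (y + r)/(r + 0) = (r + y)/r)
w(463, -32) - 1*(-231482) = (-32 + 463)/(-32) - 1*(-231482) = -1/32*431 + 231482 = -431/32 + 231482 = 7406993/32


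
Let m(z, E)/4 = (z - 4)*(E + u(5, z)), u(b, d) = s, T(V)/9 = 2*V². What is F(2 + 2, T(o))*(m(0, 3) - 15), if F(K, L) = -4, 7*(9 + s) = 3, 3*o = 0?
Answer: -2076/7 ≈ -296.57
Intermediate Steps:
o = 0 (o = (⅓)*0 = 0)
s = -60/7 (s = -9 + (⅐)*3 = -9 + 3/7 = -60/7 ≈ -8.5714)
T(V) = 18*V² (T(V) = 9*(2*V²) = 18*V²)
u(b, d) = -60/7
m(z, E) = 4*(-4 + z)*(-60/7 + E) (m(z, E) = 4*((z - 4)*(E - 60/7)) = 4*((-4 + z)*(-60/7 + E)) = 4*(-4 + z)*(-60/7 + E))
F(2 + 2, T(o))*(m(0, 3) - 15) = -4*((960/7 - 16*3 - 240/7*0 + 4*3*0) - 15) = -4*((960/7 - 48 + 0 + 0) - 15) = -4*(624/7 - 15) = -4*519/7 = -2076/7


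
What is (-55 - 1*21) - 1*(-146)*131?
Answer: 19050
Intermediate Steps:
(-55 - 1*21) - 1*(-146)*131 = (-55 - 21) + 146*131 = -76 + 19126 = 19050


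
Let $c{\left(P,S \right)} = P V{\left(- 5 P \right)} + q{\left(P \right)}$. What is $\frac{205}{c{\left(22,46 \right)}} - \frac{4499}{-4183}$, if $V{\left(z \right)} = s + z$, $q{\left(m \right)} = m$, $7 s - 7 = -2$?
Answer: $\frac{69022719}{69755708} \approx 0.98949$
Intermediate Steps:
$s = \frac{5}{7}$ ($s = 1 + \frac{1}{7} \left(-2\right) = 1 - \frac{2}{7} = \frac{5}{7} \approx 0.71429$)
$V{\left(z \right)} = \frac{5}{7} + z$
$c{\left(P,S \right)} = P + P \left(\frac{5}{7} - 5 P\right)$ ($c{\left(P,S \right)} = P \left(\frac{5}{7} - 5 P\right) + P = P + P \left(\frac{5}{7} - 5 P\right)$)
$\frac{205}{c{\left(22,46 \right)}} - \frac{4499}{-4183} = \frac{205}{\frac{1}{7} \cdot 22 \left(12 - 770\right)} - \frac{4499}{-4183} = \frac{205}{\frac{1}{7} \cdot 22 \left(12 - 770\right)} - - \frac{4499}{4183} = \frac{205}{\frac{1}{7} \cdot 22 \left(-758\right)} + \frac{4499}{4183} = \frac{205}{- \frac{16676}{7}} + \frac{4499}{4183} = 205 \left(- \frac{7}{16676}\right) + \frac{4499}{4183} = - \frac{1435}{16676} + \frac{4499}{4183} = \frac{69022719}{69755708}$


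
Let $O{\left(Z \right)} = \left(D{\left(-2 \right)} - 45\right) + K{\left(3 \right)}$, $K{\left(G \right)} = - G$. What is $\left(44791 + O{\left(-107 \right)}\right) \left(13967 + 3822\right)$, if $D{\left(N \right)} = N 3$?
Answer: $795826493$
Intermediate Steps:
$D{\left(N \right)} = 3 N$
$O{\left(Z \right)} = -54$ ($O{\left(Z \right)} = \left(3 \left(-2\right) - 45\right) - 3 = \left(-6 - 45\right) - 3 = -51 - 3 = -54$)
$\left(44791 + O{\left(-107 \right)}\right) \left(13967 + 3822\right) = \left(44791 - 54\right) \left(13967 + 3822\right) = 44737 \cdot 17789 = 795826493$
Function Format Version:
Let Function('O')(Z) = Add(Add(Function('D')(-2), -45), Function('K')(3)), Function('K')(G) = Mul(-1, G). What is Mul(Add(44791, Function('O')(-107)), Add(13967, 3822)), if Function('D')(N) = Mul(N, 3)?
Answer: 795826493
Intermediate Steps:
Function('D')(N) = Mul(3, N)
Function('O')(Z) = -54 (Function('O')(Z) = Add(Add(Mul(3, -2), -45), Mul(-1, 3)) = Add(Add(-6, -45), -3) = Add(-51, -3) = -54)
Mul(Add(44791, Function('O')(-107)), Add(13967, 3822)) = Mul(Add(44791, -54), Add(13967, 3822)) = Mul(44737, 17789) = 795826493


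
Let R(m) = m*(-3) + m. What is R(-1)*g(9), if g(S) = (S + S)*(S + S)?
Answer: 648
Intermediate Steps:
R(m) = -2*m (R(m) = -3*m + m = -2*m)
g(S) = 4*S**2 (g(S) = (2*S)*(2*S) = 4*S**2)
R(-1)*g(9) = (-2*(-1))*(4*9**2) = 2*(4*81) = 2*324 = 648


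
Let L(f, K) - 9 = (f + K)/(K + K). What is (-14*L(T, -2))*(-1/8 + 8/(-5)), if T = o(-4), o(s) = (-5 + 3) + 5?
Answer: 3381/16 ≈ 211.31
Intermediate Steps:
o(s) = 3 (o(s) = -2 + 5 = 3)
T = 3
L(f, K) = 9 + (K + f)/(2*K) (L(f, K) = 9 + (f + K)/(K + K) = 9 + (K + f)/((2*K)) = 9 + (K + f)*(1/(2*K)) = 9 + (K + f)/(2*K))
(-14*L(T, -2))*(-1/8 + 8/(-5)) = (-7*(3 + 19*(-2))/(-2))*(-1/8 + 8/(-5)) = (-7*(-1)*(3 - 38)/2)*(-1*⅛ + 8*(-⅕)) = (-7*(-1)*(-35)/2)*(-⅛ - 8/5) = -14*35/4*(-69/40) = -245/2*(-69/40) = 3381/16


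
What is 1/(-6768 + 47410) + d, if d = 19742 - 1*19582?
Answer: 6502721/40642 ≈ 160.00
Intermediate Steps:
d = 160 (d = 19742 - 19582 = 160)
1/(-6768 + 47410) + d = 1/(-6768 + 47410) + 160 = 1/40642 + 160 = 6502721/40642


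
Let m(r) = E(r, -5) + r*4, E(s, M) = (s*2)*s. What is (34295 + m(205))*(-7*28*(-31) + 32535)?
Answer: 4601079815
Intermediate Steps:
E(s, M) = 2*s**2 (E(s, M) = (2*s)*s = 2*s**2)
m(r) = 2*r**2 + 4*r (m(r) = 2*r**2 + r*4 = 2*r**2 + 4*r)
(34295 + m(205))*(-7*28*(-31) + 32535) = (34295 + 2*205*(2 + 205))*(-7*28*(-31) + 32535) = (34295 + 2*205*207)*(-196*(-31) + 32535) = (34295 + 84870)*(6076 + 32535) = 119165*38611 = 4601079815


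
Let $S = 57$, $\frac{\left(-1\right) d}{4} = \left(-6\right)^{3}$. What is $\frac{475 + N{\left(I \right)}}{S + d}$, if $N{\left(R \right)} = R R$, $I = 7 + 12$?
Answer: $\frac{836}{921} \approx 0.90771$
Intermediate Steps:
$d = 864$ ($d = - 4 \left(-6\right)^{3} = \left(-4\right) \left(-216\right) = 864$)
$I = 19$
$N{\left(R \right)} = R^{2}$
$\frac{475 + N{\left(I \right)}}{S + d} = \frac{475 + 19^{2}}{57 + 864} = \frac{475 + 361}{921} = 836 \cdot \frac{1}{921} = \frac{836}{921}$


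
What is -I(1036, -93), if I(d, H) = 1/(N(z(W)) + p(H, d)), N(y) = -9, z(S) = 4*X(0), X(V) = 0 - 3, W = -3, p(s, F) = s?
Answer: 1/102 ≈ 0.0098039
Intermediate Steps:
X(V) = -3
z(S) = -12 (z(S) = 4*(-3) = -12)
I(d, H) = 1/(-9 + H)
-I(1036, -93) = -1/(-9 - 93) = -1/(-102) = -1*(-1/102) = 1/102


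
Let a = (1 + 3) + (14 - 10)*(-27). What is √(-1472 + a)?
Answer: 2*I*√394 ≈ 39.699*I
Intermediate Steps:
a = -104 (a = 4 + 4*(-27) = 4 - 108 = -104)
√(-1472 + a) = √(-1472 - 104) = √(-1576) = 2*I*√394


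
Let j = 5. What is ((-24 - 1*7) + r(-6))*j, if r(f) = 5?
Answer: -130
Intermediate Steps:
((-24 - 1*7) + r(-6))*j = ((-24 - 1*7) + 5)*5 = ((-24 - 7) + 5)*5 = (-31 + 5)*5 = -26*5 = -130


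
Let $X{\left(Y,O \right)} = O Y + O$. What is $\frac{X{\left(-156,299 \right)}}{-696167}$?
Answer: $\frac{1495}{22457} \approx 0.066572$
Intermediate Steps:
$X{\left(Y,O \right)} = O + O Y$
$\frac{X{\left(-156,299 \right)}}{-696167} = \frac{299 \left(1 - 156\right)}{-696167} = 299 \left(-155\right) \left(- \frac{1}{696167}\right) = \left(-46345\right) \left(- \frac{1}{696167}\right) = \frac{1495}{22457}$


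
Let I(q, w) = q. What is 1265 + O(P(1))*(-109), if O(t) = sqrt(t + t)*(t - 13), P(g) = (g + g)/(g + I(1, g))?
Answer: 1265 + 1308*sqrt(2) ≈ 3114.8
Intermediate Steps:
P(g) = 2*g/(1 + g) (P(g) = (g + g)/(g + 1) = (2*g)/(1 + g) = 2*g/(1 + g))
O(t) = sqrt(2)*sqrt(t)*(-13 + t) (O(t) = sqrt(2*t)*(-13 + t) = (sqrt(2)*sqrt(t))*(-13 + t) = sqrt(2)*sqrt(t)*(-13 + t))
1265 + O(P(1))*(-109) = 1265 + (sqrt(2)*sqrt(2*1/(1 + 1))*(-13 + 2*1/(1 + 1)))*(-109) = 1265 + (sqrt(2)*sqrt(2*1/2)*(-13 + 2*1/2))*(-109) = 1265 + (sqrt(2)*sqrt(2*1*(1/2))*(-13 + 2*1*(1/2)))*(-109) = 1265 + (sqrt(2)*sqrt(1)*(-13 + 1))*(-109) = 1265 + (sqrt(2)*1*(-12))*(-109) = 1265 - 12*sqrt(2)*(-109) = 1265 + 1308*sqrt(2)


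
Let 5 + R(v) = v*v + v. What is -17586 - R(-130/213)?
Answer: -797621599/45369 ≈ -17581.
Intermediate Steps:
R(v) = -5 + v + v**2 (R(v) = -5 + (v*v + v) = -5 + (v**2 + v) = -5 + (v + v**2) = -5 + v + v**2)
-17586 - R(-130/213) = -17586 - (-5 - 130/213 + (-130/213)**2) = -17586 - (-5 - 130/213 + 16900/45369) = -17586 - 1*(-237635/45369) = -17586 + 237635/45369 = -797621599/45369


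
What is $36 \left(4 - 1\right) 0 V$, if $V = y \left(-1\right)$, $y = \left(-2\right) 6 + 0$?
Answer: $0$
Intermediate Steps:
$y = -12$ ($y = -12 + 0 = -12$)
$V = 12$ ($V = \left(-12\right) \left(-1\right) = 12$)
$36 \left(4 - 1\right) 0 V = 36 \left(4 - 1\right) 0 \cdot 12 = 36 \cdot 3 \cdot 0 \cdot 12 = 36 \cdot 0 \cdot 12 = 0 \cdot 12 = 0$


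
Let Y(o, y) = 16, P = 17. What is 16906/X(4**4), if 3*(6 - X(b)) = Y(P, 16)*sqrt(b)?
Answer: -25359/119 ≈ -213.10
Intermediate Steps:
X(b) = 6 - 16*sqrt(b)/3
16906/X(4**4) = 16906/(6 - 16*sqrt(4**4)/3) = 16906/(6 - 16*sqrt(256)/3) = 16906/(6 - 16/3*16) = 16906/(6 - 256/3) = 16906/(-238/3) = 16906*(-3/238) = -25359/119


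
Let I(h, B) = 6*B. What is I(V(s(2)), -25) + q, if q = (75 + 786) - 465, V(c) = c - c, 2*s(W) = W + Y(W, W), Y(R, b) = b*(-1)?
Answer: 246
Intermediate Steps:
Y(R, b) = -b
s(W) = 0 (s(W) = (W - W)/2 = (1/2)*0 = 0)
V(c) = 0
q = 396 (q = 861 - 465 = 396)
I(V(s(2)), -25) + q = 6*(-25) + 396 = -150 + 396 = 246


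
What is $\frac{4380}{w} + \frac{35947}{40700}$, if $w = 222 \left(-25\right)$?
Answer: $\frac{3827}{40700} \approx 0.094029$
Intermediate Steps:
$w = -5550$
$\frac{4380}{w} + \frac{35947}{40700} = \frac{4380}{-5550} + \frac{35947}{40700} = 4380 \left(- \frac{1}{5550}\right) + 35947 \cdot \frac{1}{40700} = - \frac{146}{185} + \frac{35947}{40700} = \frac{3827}{40700}$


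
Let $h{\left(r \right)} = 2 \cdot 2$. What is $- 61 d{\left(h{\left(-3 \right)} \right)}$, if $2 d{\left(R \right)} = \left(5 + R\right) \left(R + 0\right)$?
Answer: $-1098$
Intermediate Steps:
$h{\left(r \right)} = 4$
$d{\left(R \right)} = \frac{R \left(5 + R\right)}{2}$ ($d{\left(R \right)} = \frac{\left(5 + R\right) \left(R + 0\right)}{2} = \frac{\left(5 + R\right) R}{2} = \frac{R \left(5 + R\right)}{2}$)
$- 61 d{\left(h{\left(-3 \right)} \right)} = - 61 \cdot \frac{1}{2} \cdot 4 \left(5 + 4\right) = - 61 \cdot \frac{1}{2} \cdot 4 \cdot 9 = \left(-61\right) 18 = -1098$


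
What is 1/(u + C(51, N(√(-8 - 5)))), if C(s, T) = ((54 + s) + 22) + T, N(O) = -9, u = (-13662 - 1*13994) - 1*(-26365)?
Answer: -1/1173 ≈ -0.00085251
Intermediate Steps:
u = -1291 (u = (-13662 - 13994) + 26365 = -27656 + 26365 = -1291)
C(s, T) = 76 + T + s (C(s, T) = (76 + s) + T = 76 + T + s)
1/(u + C(51, N(√(-8 - 5)))) = 1/(-1291 + (76 - 9 + 51)) = 1/(-1291 + 118) = 1/(-1173) = -1/1173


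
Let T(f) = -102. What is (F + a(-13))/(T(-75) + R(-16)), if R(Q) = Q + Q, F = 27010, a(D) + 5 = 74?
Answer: -27079/134 ≈ -202.08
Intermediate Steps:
a(D) = 69 (a(D) = -5 + 74 = 69)
R(Q) = 2*Q
(F + a(-13))/(T(-75) + R(-16)) = (27010 + 69)/(-102 + 2*(-16)) = 27079/(-102 - 32) = 27079/(-134) = 27079*(-1/134) = -27079/134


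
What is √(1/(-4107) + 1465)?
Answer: √18050262/111 ≈ 38.275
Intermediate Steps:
√(1/(-4107) + 1465) = √(-1/4107 + 1465) = √(6016754/4107) = √18050262/111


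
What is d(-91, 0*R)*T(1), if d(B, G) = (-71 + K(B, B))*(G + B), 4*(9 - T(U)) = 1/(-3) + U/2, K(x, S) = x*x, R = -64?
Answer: -80314325/12 ≈ -6.6929e+6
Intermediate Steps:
K(x, S) = x²
T(U) = 109/12 - U/8 (T(U) = 9 - (1/(-3) + U/2)/4 = 9 - (1*(-⅓) + U*(½))/4 = 9 - (-⅓ + U/2)/4 = 9 + (1/12 - U/8) = 109/12 - U/8)
d(B, G) = (-71 + B²)*(B + G) (d(B, G) = (-71 + B²)*(G + B) = (-71 + B²)*(B + G))
d(-91, 0*R)*T(1) = ((-91)³ - 71*(-91) - 0*(-64) + (0*(-64))*(-91)²)*(109/12 - ⅛*1) = (-753571 + 6461 - 71*0 + 0*8281)*(109/12 - ⅛) = (-753571 + 6461 + 0 + 0)*(215/24) = -747110*215/24 = -80314325/12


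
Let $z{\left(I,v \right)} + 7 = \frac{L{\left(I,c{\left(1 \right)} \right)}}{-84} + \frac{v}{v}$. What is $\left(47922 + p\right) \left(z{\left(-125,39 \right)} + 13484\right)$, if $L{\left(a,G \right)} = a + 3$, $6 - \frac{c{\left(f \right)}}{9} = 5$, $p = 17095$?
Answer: $\frac{36808529329}{42} \approx 8.7639 \cdot 10^{8}$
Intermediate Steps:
$c{\left(f \right)} = 9$ ($c{\left(f \right)} = 54 - 45 = 9$)
$L{\left(a,G \right)} = 3 + a$
$z{\left(I,v \right)} = - \frac{169}{28} - \frac{I}{84}$ ($z{\left(I,v \right)} = -7 + \left(\frac{3 + I}{-84} + \frac{v}{v}\right) = -7 + \left(\left(3 + I\right) \left(- \frac{1}{84}\right) + 1\right) = -7 + \left(\left(- \frac{1}{28} - \frac{I}{84}\right) + 1\right) = -7 - \left(- \frac{27}{28} + \frac{I}{84}\right) = - \frac{169}{28} - \frac{I}{84}$)
$\left(47922 + p\right) \left(z{\left(-125,39 \right)} + 13484\right) = \left(47922 + 17095\right) \left(\left(- \frac{169}{28} - - \frac{125}{84}\right) + 13484\right) = 65017 \left(\left(- \frac{169}{28} + \frac{125}{84}\right) + 13484\right) = 65017 \left(- \frac{191}{42} + 13484\right) = 65017 \cdot \frac{566137}{42} = \frac{36808529329}{42}$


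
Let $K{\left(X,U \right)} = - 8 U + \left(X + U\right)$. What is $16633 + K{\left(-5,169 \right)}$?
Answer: $15445$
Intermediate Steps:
$K{\left(X,U \right)} = X - 7 U$ ($K{\left(X,U \right)} = - 8 U + \left(U + X\right) = X - 7 U$)
$16633 + K{\left(-5,169 \right)} = 16633 - 1188 = 15445$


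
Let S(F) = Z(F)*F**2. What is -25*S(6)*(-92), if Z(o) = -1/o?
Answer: -13800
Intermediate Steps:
S(F) = -F (S(F) = (-1/F)*F**2 = -F)
-25*S(6)*(-92) = -(-25)*6*(-92) = -25*(-6)*(-92) = 150*(-92) = -13800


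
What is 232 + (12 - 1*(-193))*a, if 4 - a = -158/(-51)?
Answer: 21262/51 ≈ 416.90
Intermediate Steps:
a = 46/51 (a = 4 - (-1)*158/(-51) = 4 - (-1)*158*(-1/51) = 4 - (-1)*(-158)/51 = 4 - 1*158/51 = 4 - 158/51 = 46/51 ≈ 0.90196)
232 + (12 - 1*(-193))*a = 232 + (12 - 1*(-193))*(46/51) = 232 + (12 + 193)*(46/51) = 232 + 205*(46/51) = 232 + 9430/51 = 21262/51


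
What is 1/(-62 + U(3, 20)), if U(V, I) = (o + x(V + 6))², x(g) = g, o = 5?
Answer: 1/134 ≈ 0.0074627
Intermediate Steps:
U(V, I) = (11 + V)² (U(V, I) = (5 + (V + 6))² = (5 + (6 + V))² = (11 + V)²)
1/(-62 + U(3, 20)) = 1/(-62 + (11 + 3)²) = 1/(-62 + 14²) = 1/(-62 + 196) = 1/134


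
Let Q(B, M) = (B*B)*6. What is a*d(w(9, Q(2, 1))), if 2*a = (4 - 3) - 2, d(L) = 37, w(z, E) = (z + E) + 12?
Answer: -37/2 ≈ -18.500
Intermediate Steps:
Q(B, M) = 6*B² (Q(B, M) = B²*6 = 6*B²)
w(z, E) = 12 + E + z (w(z, E) = (E + z) + 12 = 12 + E + z)
a = -½ (a = ((4 - 3) - 2)/2 = (1 - 2)/2 = (½)*(-1) = -½ ≈ -0.50000)
a*d(w(9, Q(2, 1))) = -½*37 = -37/2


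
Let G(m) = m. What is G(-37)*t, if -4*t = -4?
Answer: -37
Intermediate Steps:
t = 1 (t = -¼*(-4) = 1)
G(-37)*t = -37*1 = -37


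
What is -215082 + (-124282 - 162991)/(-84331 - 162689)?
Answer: -53129268367/247020 ≈ -2.1508e+5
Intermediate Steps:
-215082 + (-124282 - 162991)/(-84331 - 162689) = -215082 - 287273/(-247020) = -215082 - 287273*(-1/247020) = -215082 + 287273/247020 = -53129268367/247020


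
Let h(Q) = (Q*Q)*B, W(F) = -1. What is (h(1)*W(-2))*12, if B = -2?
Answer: 24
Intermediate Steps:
h(Q) = -2*Q² (h(Q) = (Q*Q)*(-2) = Q²*(-2) = -2*Q²)
(h(1)*W(-2))*12 = (-2*1²*(-1))*12 = (-2*1*(-1))*12 = -2*(-1)*12 = 2*12 = 24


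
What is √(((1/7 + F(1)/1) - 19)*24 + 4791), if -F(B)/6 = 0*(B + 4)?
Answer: √212583/7 ≈ 65.867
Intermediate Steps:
F(B) = 0 (F(B) = -0*(B + 4) = -0*(4 + B) = -6*0 = 0)
√(((1/7 + F(1)/1) - 19)*24 + 4791) = √(((1/7 + 0/1) - 19)*24 + 4791) = √(((1*(⅐) + 0*1) - 19)*24 + 4791) = √(((⅐ + 0) - 19)*24 + 4791) = √((⅐ - 19)*24 + 4791) = √(-132/7*24 + 4791) = √(-3168/7 + 4791) = √(30369/7) = √212583/7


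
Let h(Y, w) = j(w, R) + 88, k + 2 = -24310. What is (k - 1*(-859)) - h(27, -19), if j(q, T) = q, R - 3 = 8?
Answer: -23522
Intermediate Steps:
R = 11 (R = 3 + 8 = 11)
k = -24312 (k = -2 - 24310 = -24312)
h(Y, w) = 88 + w (h(Y, w) = w + 88 = 88 + w)
(k - 1*(-859)) - h(27, -19) = (-24312 - 1*(-859)) - (88 - 19) = (-24312 + 859) - 1*69 = -23453 - 69 = -23522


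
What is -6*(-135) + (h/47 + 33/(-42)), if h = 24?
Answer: 532799/658 ≈ 809.72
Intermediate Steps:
-6*(-135) + (h/47 + 33/(-42)) = -6*(-135) + (24/47 + 33/(-42)) = 810 + (24*(1/47) + 33*(-1/42)) = 810 + (24/47 - 11/14) = 810 - 181/658 = 532799/658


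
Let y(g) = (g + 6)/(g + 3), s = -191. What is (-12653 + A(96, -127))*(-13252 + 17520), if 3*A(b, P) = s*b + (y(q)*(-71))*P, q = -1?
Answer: -144055670/3 ≈ -4.8019e+7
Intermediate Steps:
y(g) = (6 + g)/(3 + g)
A(b, P) = -355*P/6 - 191*b/3 (A(b, P) = (-191*b + (((6 - 1)/(3 - 1))*(-71))*P)/3 = (-191*b + ((5/2)*(-71))*P)/3 = (-191*b - 355*P/2)/3 = -355*P/6 - 191*b/3)
(-12653 + A(96, -127))*(-13252 + 17520) = (-12653 + (-355/6*(-127) - 191/3*96))*(-13252 + 17520) = (-12653 + (45085/6 - 6112))*4268 = (-12653 + 8413/6)*4268 = -67505/6*4268 = -144055670/3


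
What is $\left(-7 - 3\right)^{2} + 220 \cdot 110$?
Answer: $24300$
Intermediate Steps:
$\left(-7 - 3\right)^{2} + 220 \cdot 110 = \left(-10\right)^{2} + 24200 = 100 + 24200 = 24300$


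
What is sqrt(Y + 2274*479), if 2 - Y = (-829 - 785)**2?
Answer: 2*I*sqrt(378937) ≈ 1231.2*I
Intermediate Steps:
Y = -2604994 (Y = 2 - (-829 - 785)**2 = 2 - 1*(-1614)**2 = 2 - 1*2604996 = 2 - 2604996 = -2604994)
sqrt(Y + 2274*479) = sqrt(-2604994 + 2274*479) = sqrt(-2604994 + 1089246) = sqrt(-1515748) = 2*I*sqrt(378937)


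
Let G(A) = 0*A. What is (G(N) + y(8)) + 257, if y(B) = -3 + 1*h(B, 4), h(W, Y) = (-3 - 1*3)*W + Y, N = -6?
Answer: 210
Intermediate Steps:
G(A) = 0
h(W, Y) = Y - 6*W (h(W, Y) = (-3 - 3)*W + Y = -6*W + Y = Y - 6*W)
y(B) = 1 - 6*B (y(B) = -3 + 1*(4 - 6*B) = -3 + (4 - 6*B) = 1 - 6*B)
(G(N) + y(8)) + 257 = (0 + (1 - 6*8)) + 257 = (0 + (1 - 48)) + 257 = (0 - 47) + 257 = -47 + 257 = 210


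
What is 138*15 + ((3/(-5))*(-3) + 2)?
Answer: 10369/5 ≈ 2073.8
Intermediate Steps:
138*15 + ((3/(-5))*(-3) + 2) = 2070 + ((3*(-⅕))*(-3) + 2) = 2070 + (-⅗*(-3) + 2) = 2070 + (9/5 + 2) = 2070 + 19/5 = 10369/5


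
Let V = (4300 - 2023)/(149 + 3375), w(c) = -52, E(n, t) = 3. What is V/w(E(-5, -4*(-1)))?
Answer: -2277/183248 ≈ -0.012426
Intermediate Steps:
V = 2277/3524 ≈ 0.64614
V/w(E(-5, -4*(-1))) = (2277/3524)/(-52) = (2277/3524)*(-1/52) = -2277/183248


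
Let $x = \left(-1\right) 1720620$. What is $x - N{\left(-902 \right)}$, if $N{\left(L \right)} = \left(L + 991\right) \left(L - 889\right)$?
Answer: $-1561221$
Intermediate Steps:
$N{\left(L \right)} = \left(-889 + L\right) \left(991 + L\right)$ ($N{\left(L \right)} = \left(991 + L\right) \left(-889 + L\right) = \left(-889 + L\right) \left(991 + L\right)$)
$x = -1720620$
$x - N{\left(-902 \right)} = -1720620 - \left(-880999 + \left(-902\right)^{2} + 102 \left(-902\right)\right) = -1720620 - \left(-880999 + 813604 - 92004\right) = -1720620 - -159399 = -1720620 + 159399 = -1561221$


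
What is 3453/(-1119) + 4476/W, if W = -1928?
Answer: -972169/179786 ≈ -5.4074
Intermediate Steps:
3453/(-1119) + 4476/W = 3453/(-1119) + 4476/(-1928) = 3453*(-1/1119) + 4476*(-1/1928) = -1151/373 - 1119/482 = -972169/179786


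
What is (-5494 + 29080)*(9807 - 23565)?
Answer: -324496188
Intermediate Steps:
(-5494 + 29080)*(9807 - 23565) = 23586*(-13758) = -324496188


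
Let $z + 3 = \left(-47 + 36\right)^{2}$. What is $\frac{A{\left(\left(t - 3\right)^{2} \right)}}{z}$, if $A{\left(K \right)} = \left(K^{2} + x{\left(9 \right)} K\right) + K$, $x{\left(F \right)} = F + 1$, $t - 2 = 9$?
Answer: $\frac{2400}{59} \approx 40.678$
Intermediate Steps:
$t = 11$ ($t = 2 + 9 = 11$)
$x{\left(F \right)} = 1 + F$
$A{\left(K \right)} = K^{2} + 11 K$ ($A{\left(K \right)} = \left(K^{2} + \left(1 + 9\right) K\right) + K = \left(K^{2} + 10 K\right) + K = K^{2} + 11 K$)
$z = 118$ ($z = -3 + \left(-47 + 36\right)^{2} = -3 + \left(-11\right)^{2} = -3 + 121 = 118$)
$\frac{A{\left(\left(t - 3\right)^{2} \right)}}{z} = \frac{\left(11 - 3\right)^{2} \left(11 + \left(11 - 3\right)^{2}\right)}{118} = 8^{2} \left(11 + 8^{2}\right) \frac{1}{118} = 64 \left(11 + 64\right) \frac{1}{118} = 64 \cdot 75 \cdot \frac{1}{118} = 4800 \cdot \frac{1}{118} = \frac{2400}{59}$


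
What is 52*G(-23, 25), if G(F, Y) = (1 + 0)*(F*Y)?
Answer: -29900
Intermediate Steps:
G(F, Y) = F*Y (G(F, Y) = 1*(F*Y) = F*Y)
52*G(-23, 25) = 52*(-23*25) = 52*(-575) = -29900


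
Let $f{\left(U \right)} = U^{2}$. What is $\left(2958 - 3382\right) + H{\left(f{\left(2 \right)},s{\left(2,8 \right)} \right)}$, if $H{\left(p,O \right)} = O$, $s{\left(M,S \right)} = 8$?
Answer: $-416$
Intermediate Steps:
$\left(2958 - 3382\right) + H{\left(f{\left(2 \right)},s{\left(2,8 \right)} \right)} = \left(2958 - 3382\right) + 8 = -424 + 8 = -416$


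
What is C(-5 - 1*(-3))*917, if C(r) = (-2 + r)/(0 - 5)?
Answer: 3668/5 ≈ 733.60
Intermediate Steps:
C(r) = 2/5 - r/5 (C(r) = (-2 + r)/(-5) = (-2 + r)*(-1/5) = 2/5 - r/5)
C(-5 - 1*(-3))*917 = (2/5 - (-5 - 1*(-3))/5)*917 = (2/5 - (-5 + 3)/5)*917 = (2/5 - 1/5*(-2))*917 = (2/5 + 2/5)*917 = (4/5)*917 = 3668/5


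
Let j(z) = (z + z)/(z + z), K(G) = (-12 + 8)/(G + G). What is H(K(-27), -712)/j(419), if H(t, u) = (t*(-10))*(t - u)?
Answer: -384520/729 ≈ -527.46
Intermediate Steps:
K(G) = -2/G (K(G) = -4*1/(2*G) = -2/G)
j(z) = 1 (j(z) = (2*z)/((2*z)) = (2*z)*(1/(2*z)) = 1)
H(t, u) = -10*t*(t - u) (H(t, u) = (-10*t)*(t - u) = -10*t*(t - u))
H(K(-27), -712)/j(419) = (10*(-2/(-27))*(-712 - (-2)/(-27)))/1 = (10*(-2*(-1/27))*(-712 - (-2)*(-1)/27))*1 = (10*(2/27)*(-712 - 1*2/27))*1 = (10*(2/27)*(-712 - 2/27))*1 = (10*(2/27)*(-19226/27))*1 = -384520/729*1 = -384520/729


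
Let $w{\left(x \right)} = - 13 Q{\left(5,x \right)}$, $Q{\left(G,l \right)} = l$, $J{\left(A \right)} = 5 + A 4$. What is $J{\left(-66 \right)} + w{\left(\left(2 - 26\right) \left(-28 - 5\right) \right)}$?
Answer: $-10555$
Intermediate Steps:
$J{\left(A \right)} = 5 + 4 A$
$w{\left(x \right)} = - 13 x$
$J{\left(-66 \right)} + w{\left(\left(2 - 26\right) \left(-28 - 5\right) \right)} = \left(5 + 4 \left(-66\right)\right) - 13 \left(2 - 26\right) \left(-28 - 5\right) = \left(5 - 264\right) - 13 \left(\left(-24\right) \left(-33\right)\right) = -259 - 10296 = -10555$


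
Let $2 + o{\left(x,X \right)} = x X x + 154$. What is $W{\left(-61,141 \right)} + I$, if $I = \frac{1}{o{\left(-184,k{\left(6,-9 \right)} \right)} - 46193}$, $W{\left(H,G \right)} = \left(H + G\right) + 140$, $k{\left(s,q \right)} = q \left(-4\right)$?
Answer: $\frac{258010501}{1172775} \approx 220.0$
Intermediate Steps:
$k{\left(s,q \right)} = - 4 q$
$o{\left(x,X \right)} = 152 + X x^{2}$ ($o{\left(x,X \right)} = -2 + \left(x X x + 154\right) = -2 + \left(X x x + 154\right) = -2 + \left(X x^{2} + 154\right) = -2 + \left(154 + X x^{2}\right) = 152 + X x^{2}$)
$W{\left(H,G \right)} = 140 + G + H$ ($W{\left(H,G \right)} = \left(G + H\right) + 140 = 140 + G + H$)
$I = \frac{1}{1172775}$ ($I = \frac{1}{\left(152 + \left(-4\right) \left(-9\right) \left(-184\right)^{2}\right) - 46193} = \frac{1}{\left(152 + 36 \cdot 33856\right) - 46193} = \frac{1}{\left(152 + 1218816\right) - 46193} = \frac{1}{1218968 - 46193} = \frac{1}{1172775} \approx 8.5268 \cdot 10^{-7}$)
$W{\left(-61,141 \right)} + I = \left(140 + 141 - 61\right) + \frac{1}{1172775} = 220 + \frac{1}{1172775} = \frac{258010501}{1172775}$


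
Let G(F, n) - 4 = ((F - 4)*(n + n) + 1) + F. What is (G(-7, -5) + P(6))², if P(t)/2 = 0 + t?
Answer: 14400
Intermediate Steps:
P(t) = 2*t (P(t) = 2*(0 + t) = 2*t)
G(F, n) = 5 + F + 2*n*(-4 + F) (G(F, n) = 4 + (((F - 4)*(n + n) + 1) + F) = 4 + (((-4 + F)*(2*n) + 1) + F) = 4 + ((2*n*(-4 + F) + 1) + F) = 4 + ((1 + 2*n*(-4 + F)) + F) = 4 + (1 + F + 2*n*(-4 + F)) = 5 + F + 2*n*(-4 + F))
(G(-7, -5) + P(6))² = ((5 - 7 - 8*(-5) + 2*(-7)*(-5)) + 2*6)² = ((5 - 7 + 40 + 70) + 12)² = (108 + 12)² = 120² = 14400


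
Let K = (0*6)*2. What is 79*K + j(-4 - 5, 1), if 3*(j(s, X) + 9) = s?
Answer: -12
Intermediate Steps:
j(s, X) = -9 + s/3
K = 0 (K = 0*2 = 0)
79*K + j(-4 - 5, 1) = 79*0 + (-9 + (-4 - 5)/3) = 0 + (-9 + (1/3)*(-9)) = 0 + (-9 - 3) = 0 - 12 = -12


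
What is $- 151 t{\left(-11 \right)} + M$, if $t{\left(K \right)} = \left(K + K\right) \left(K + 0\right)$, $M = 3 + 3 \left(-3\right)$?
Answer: $-36548$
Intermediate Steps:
$M = -6$ ($M = 3 - 9 = -6$)
$t{\left(K \right)} = 2 K^{2}$ ($t{\left(K \right)} = 2 K K = 2 K^{2}$)
$- 151 t{\left(-11 \right)} + M = - 151 \cdot 2 \left(-11\right)^{2} - 6 = - 151 \cdot 2 \cdot 121 - 6 = \left(-151\right) 242 - 6 = -36542 - 6 = -36548$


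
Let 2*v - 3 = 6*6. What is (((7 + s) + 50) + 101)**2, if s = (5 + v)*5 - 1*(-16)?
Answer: 351649/4 ≈ 87912.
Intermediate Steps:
v = 39/2 (v = 3/2 + (6*6)/2 = 3/2 + (1/2)*36 = 3/2 + 18 = 39/2 ≈ 19.500)
s = 277/2 (s = (5 + 39/2)*5 - 1*(-16) = (49/2)*5 + 16 = 245/2 + 16 = 277/2 ≈ 138.50)
(((7 + s) + 50) + 101)**2 = (((7 + 277/2) + 50) + 101)**2 = ((291/2 + 50) + 101)**2 = (391/2 + 101)**2 = (593/2)**2 = 351649/4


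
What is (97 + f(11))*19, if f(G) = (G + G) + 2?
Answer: 2299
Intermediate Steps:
f(G) = 2 + 2*G (f(G) = 2*G + 2 = 2 + 2*G)
(97 + f(11))*19 = (97 + (2 + 2*11))*19 = (97 + (2 + 22))*19 = (97 + 24)*19 = 121*19 = 2299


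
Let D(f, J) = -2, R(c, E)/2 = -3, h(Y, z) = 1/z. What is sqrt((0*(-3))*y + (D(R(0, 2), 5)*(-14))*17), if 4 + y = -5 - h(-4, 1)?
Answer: 2*sqrt(119) ≈ 21.817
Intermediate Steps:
R(c, E) = -6 (R(c, E) = 2*(-3) = -6)
y = -10 (y = -4 + (-5 - 1/1) = -4 + (-5 - 1*1) = -4 + (-5 - 1) = -4 - 6 = -10)
sqrt((0*(-3))*y + (D(R(0, 2), 5)*(-14))*17) = sqrt((0*(-3))*(-10) - 2*(-14)*17) = sqrt(0*(-10) + 28*17) = sqrt(0 + 476) = sqrt(476) = 2*sqrt(119)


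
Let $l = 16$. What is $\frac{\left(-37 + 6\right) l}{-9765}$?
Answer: $\frac{16}{315} \approx 0.050794$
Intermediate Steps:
$\frac{\left(-37 + 6\right) l}{-9765} = \frac{\left(-37 + 6\right) 16}{-9765} = \left(-31\right) 16 \left(- \frac{1}{9765}\right) = \left(-496\right) \left(- \frac{1}{9765}\right) = \frac{16}{315}$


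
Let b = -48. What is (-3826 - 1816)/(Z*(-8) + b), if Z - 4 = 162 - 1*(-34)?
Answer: 2821/824 ≈ 3.4235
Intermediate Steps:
Z = 200 (Z = 4 + (162 - 1*(-34)) = 4 + (162 + 34) = 4 + 196 = 200)
(-3826 - 1816)/(Z*(-8) + b) = (-3826 - 1816)/(200*(-8) - 48) = -5642/(-1600 - 48) = -5642/(-1648) = -5642*(-1/1648) = 2821/824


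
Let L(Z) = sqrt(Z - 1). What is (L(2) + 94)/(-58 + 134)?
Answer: 5/4 ≈ 1.2500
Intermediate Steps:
L(Z) = sqrt(-1 + Z)
(L(2) + 94)/(-58 + 134) = (sqrt(-1 + 2) + 94)/(-58 + 134) = (sqrt(1) + 94)/76 = (1 + 94)*(1/76) = 95*(1/76) = 5/4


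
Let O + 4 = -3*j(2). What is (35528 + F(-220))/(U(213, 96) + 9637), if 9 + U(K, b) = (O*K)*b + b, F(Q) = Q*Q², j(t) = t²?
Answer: 2653118/79361 ≈ 33.431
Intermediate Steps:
O = -16 (O = -4 - 3*2² = -4 - 3*4 = -4 - 12 = -16)
F(Q) = Q³
U(K, b) = -9 + b - 16*K*b (U(K, b) = -9 + ((-16*K)*b + b) = -9 + (-16*K*b + b) = -9 + (b - 16*K*b) = -9 + b - 16*K*b)
(35528 + F(-220))/(U(213, 96) + 9637) = (35528 + (-220)³)/((-9 + 96 - 16*213*96) + 9637) = (35528 - 10648000)/((-9 + 96 - 327168) + 9637) = -10612472/(-327081 + 9637) = -10612472/(-317444) = -10612472*(-1/317444) = 2653118/79361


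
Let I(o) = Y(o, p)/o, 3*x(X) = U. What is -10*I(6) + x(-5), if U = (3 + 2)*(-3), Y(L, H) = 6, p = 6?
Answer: -15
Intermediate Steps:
U = -15 (U = 5*(-3) = -15)
x(X) = -5 (x(X) = (⅓)*(-15) = -5)
I(o) = 6/o
-10*I(6) + x(-5) = -60/6 - 5 = -10*1 - 5 = -10 - 5 = -15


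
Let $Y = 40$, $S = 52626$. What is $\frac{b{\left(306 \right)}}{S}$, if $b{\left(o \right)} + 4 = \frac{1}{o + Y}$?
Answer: $- \frac{461}{6069532} \approx -7.5953 \cdot 10^{-5}$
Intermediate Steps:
$b{\left(o \right)} = -4 + \frac{1}{40 + o}$ ($b{\left(o \right)} = -4 + \frac{1}{o + 40} = -4 + \frac{1}{40 + o}$)
$\frac{b{\left(306 \right)}}{S} = \frac{\frac{1}{40 + 306} \left(-159 - 1224\right)}{52626} = \frac{-159 - 1224}{346} \cdot \frac{1}{52626} = \frac{1}{346} \left(-1383\right) \frac{1}{52626} = \left(- \frac{1383}{346}\right) \frac{1}{52626} = - \frac{461}{6069532}$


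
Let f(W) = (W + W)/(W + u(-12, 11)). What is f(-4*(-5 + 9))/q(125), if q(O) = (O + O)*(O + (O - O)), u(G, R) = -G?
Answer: 4/15625 ≈ 0.00025600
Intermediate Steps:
q(O) = 2*O**2 (q(O) = (2*O)*(O + 0) = (2*O)*O = 2*O**2)
f(W) = 2*W/(12 + W) (f(W) = (W + W)/(W - 1*(-12)) = (2*W)/(W + 12) = (2*W)/(12 + W) = 2*W/(12 + W))
f(-4*(-5 + 9))/q(125) = (2*(-4*(-5 + 9))/(12 - 4*(-5 + 9)))/((2*125**2)) = (2*(-4*4)/(12 - 4*4))/((2*15625)) = (2*(-16)/(12 - 16))/31250 = (2*(-16)/(-4))*(1/31250) = (2*(-16)*(-1/4))*(1/31250) = 8*(1/31250) = 4/15625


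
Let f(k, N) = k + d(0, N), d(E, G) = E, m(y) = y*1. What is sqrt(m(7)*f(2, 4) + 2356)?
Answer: sqrt(2370) ≈ 48.683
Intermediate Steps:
m(y) = y
f(k, N) = k (f(k, N) = k + 0 = k)
sqrt(m(7)*f(2, 4) + 2356) = sqrt(7*2 + 2356) = sqrt(14 + 2356) = sqrt(2370)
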